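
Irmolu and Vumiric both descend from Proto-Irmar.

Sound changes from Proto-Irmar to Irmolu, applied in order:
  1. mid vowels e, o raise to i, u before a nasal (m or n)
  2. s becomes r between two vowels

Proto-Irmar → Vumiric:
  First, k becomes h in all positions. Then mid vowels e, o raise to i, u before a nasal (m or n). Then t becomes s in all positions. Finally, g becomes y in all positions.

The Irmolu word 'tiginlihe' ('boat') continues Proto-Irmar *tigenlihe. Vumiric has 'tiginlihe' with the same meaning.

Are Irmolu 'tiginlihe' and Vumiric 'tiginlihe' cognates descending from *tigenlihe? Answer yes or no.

no

Derive the expected Vumiric reflex of *tigenlihe:
Vumiric: *tigenlihe
  tigenlihe (rule 1 does not apply)
  tigenlihe → tiginlihe   [pre-nasal raising]
  tiginlihe → siginlihe   [unconditioned shift]
  siginlihe → siyinlihe   [unconditioned shift]
  giving Vumiric siyinlihe.
The regular Vumiric reflex would be 'siyinlihe', but the attested form is 'tiginlihe'. The correspondence is irregular, so they are not cognates (the Vumiric form has a different source).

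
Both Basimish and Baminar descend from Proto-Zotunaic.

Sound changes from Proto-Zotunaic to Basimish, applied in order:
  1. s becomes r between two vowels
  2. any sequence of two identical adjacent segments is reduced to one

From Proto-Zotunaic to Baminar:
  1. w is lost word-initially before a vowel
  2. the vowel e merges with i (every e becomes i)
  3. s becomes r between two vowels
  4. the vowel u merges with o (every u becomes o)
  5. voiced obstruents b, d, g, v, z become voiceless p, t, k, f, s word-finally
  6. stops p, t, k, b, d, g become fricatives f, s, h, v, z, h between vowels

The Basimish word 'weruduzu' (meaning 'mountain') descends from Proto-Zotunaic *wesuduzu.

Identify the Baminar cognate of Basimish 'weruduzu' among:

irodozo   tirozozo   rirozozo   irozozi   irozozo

Baminar: *wesuduzu > esuduzu > isuduzu > iruduzu > irodozo > irozozo  (by glide loss, vowel merger, rhotacism, vowel merger, intervocalic lenition)

irozozo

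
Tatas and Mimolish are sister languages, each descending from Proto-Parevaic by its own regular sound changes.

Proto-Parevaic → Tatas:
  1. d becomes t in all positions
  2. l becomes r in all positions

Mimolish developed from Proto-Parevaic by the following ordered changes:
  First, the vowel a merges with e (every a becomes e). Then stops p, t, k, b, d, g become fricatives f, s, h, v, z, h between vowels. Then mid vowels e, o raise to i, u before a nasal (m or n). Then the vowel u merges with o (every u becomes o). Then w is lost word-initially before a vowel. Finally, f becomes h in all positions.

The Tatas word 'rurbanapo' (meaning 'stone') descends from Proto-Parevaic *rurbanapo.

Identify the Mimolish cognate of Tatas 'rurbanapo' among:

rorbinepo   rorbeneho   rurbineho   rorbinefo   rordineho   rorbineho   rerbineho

rorbineho

Mimolish: *rurbanapo > rurbenepo > rurbenefo > rurbinefo > rorbinefo > rorbineho  (by vowel merger, intervocalic lenition, pre-nasal raising, vowel merger, unconditioned shift)
The other candidates each miss or misapply at least one Mimolish change.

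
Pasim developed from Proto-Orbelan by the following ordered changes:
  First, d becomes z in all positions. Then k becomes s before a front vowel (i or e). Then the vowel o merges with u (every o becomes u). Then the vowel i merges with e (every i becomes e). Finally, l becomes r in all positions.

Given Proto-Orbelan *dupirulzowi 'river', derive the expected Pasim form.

zuperurzuwe

Pasim: start from *dupirulzowi.
  rule 1 (unconditioned shift): dupirulzowi → zupirulzowi
  rule 2: no change — zupirulzowi
  rule 3 (vowel merger): zupirulzowi → zupirulzuwi
  rule 4 (vowel merger): zupirulzuwi → zuperulzuwe
  rule 5 (unconditioned shift): zuperulzuwe → zuperurzuwe
  ⇒ Pasim zuperurzuwe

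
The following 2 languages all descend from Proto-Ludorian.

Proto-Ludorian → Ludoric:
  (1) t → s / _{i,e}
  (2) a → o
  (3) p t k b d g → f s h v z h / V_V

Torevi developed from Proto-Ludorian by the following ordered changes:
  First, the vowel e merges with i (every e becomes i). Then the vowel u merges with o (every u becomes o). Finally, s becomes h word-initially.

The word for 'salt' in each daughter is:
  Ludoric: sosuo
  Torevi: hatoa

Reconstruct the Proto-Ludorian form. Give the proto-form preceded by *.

*satua

Position 3: Ludoric has s, Torevi has t. Torevi preserves t here (none of its changes turn any other segment into t), so the proto-segment is *t.
Position 2: Ludoric has o, Torevi has a. Torevi preserves a here (none of its changes turn any other segment into a), so the proto-segment is *a.
Position 1: Ludoric has s, Torevi has h. Taking the neighbouring segments as reconstructed: Ludoric s can only go back to *s; Torevi h could go back to *s or *h — the one source consistent with every daughter is *s.
Continuing position by position gives *satua; check it forward:
Ludoric: *satua
  satua (rule 1 does not apply)
  satua → sotuo   [vowel merger]
  sotuo → sosuo   [intervocalic lenition]
  giving Ludoric sosuo.
Torevi: start from *satua.
  rule 1: no change — satua
  rule 2 (vowel merger): satua → satoa
  rule 3 (debuccalisation): satoa → hatoa
  ⇒ Torevi hatoa
Only *satua yields all of Ludoric sosuo, Torevi hatoa.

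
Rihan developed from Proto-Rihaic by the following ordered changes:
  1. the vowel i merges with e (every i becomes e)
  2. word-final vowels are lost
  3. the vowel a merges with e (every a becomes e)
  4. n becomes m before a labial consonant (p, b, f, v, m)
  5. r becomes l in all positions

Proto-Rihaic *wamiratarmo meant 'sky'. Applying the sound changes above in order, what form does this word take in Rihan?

Rihan: start from *wamiratarmo.
  rule 1 (vowel merger): wamiratarmo → wameratarmo
  rule 2 (apocope): wameratarmo → wameratarm
  rule 3 (vowel merger): wameratarm → wemereterm
  rule 4: no change — wemereterm
  rule 5 (unconditioned shift): wemereterm → wemeletelm
  ⇒ Rihan wemeletelm

wemeletelm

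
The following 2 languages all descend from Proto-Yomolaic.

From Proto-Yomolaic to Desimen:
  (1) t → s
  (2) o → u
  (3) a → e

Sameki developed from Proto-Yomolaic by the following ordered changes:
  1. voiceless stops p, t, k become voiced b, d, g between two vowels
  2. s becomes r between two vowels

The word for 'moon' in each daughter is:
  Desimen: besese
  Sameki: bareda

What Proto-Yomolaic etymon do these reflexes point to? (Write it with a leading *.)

Position 6: Desimen has e, Sameki has a. Sameki preserves a here (none of its changes turn any other segment into a), so the proto-segment is *a.
Position 5: Desimen has s, Sameki has d. Taking the neighbouring segments as reconstructed: Desimen s could go back to *t or *s; Sameki d could go back to *t or *d — the one source consistent with every daughter is *t.
Position 2: Desimen has e, Sameki has a. Sameki preserves a here (none of its changes turn any other segment into a), so the proto-segment is *a.
Continuing position by position gives *baseta; check it forward:
Desimen: start from *baseta.
  rule 1 (unconditioned shift): baseta → basesa
  rule 2: no change — basesa
  rule 3 (vowel merger): basesa → besese
  ⇒ Desimen besese
Sameki: *baseta > baseda > bareda  (by intervocalic voicing, rhotacism)
Only *baseta yields all of Desimen besese, Sameki bareda.

*baseta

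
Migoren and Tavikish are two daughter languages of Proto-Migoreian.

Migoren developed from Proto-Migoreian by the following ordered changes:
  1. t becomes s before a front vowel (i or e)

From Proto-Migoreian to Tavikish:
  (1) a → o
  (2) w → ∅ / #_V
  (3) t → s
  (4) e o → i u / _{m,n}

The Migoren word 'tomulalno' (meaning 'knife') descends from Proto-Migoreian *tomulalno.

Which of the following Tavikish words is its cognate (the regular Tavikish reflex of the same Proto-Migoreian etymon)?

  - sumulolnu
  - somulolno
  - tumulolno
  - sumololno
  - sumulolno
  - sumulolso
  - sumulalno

sumulolno

Tavikish: start from *tomulalno.
  rule 1 (vowel merger): tomulalno → tomulolno
  rule 2: no change — tomulolno
  rule 3 (unconditioned shift): tomulolno → somulolno
  rule 4 (pre-nasal raising): somulolno → sumulolno
  ⇒ Tavikish sumulolno
Among the options, 'sumulolno' alone shows every Tavikish change applied in order.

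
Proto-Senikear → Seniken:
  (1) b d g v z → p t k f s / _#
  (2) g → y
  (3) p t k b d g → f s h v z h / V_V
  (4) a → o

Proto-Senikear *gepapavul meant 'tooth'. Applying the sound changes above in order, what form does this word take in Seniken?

yefofovul

Seniken: start from *gepapavul.
  rule 1: no change — gepapavul
  rule 2 (unconditioned shift): gepapavul → yepapavul
  rule 3 (intervocalic lenition): yepapavul → yefafavul
  rule 4 (vowel merger): yefafavul → yefofovul
  ⇒ Seniken yefofovul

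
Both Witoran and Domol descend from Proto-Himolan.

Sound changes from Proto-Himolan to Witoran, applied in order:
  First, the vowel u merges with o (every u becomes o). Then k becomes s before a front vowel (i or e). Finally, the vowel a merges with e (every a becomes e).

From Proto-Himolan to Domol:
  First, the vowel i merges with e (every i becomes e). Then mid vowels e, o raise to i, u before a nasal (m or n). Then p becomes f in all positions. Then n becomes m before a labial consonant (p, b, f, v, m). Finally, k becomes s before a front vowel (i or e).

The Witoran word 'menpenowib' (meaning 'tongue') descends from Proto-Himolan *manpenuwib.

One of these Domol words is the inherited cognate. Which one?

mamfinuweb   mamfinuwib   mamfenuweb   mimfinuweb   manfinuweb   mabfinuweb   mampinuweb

Domol: *manpenuwib > manpenuweb > manpinuweb > manfinuweb > mamfinuweb  (by vowel merger, pre-nasal raising, unconditioned shift, nasal place assimilation)
Only 'mamfinuweb' matches the regular Domol development of *manpenuwib.

mamfinuweb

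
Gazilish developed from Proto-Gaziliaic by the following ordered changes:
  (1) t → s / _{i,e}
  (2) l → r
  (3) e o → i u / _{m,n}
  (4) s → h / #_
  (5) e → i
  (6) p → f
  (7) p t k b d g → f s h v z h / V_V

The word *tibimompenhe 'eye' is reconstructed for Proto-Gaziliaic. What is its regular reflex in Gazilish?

Gazilish: start from *tibimompenhe.
  rule 1 (palatalisation): tibimompenhe → sibimompenhe
  rule 2: no change — sibimompenhe
  rule 3 (pre-nasal raising): sibimompenhe → sibimumpinhe
  rule 4 (debuccalisation): sibimumpinhe → hibimumpinhe
  rule 5 (vowel merger): hibimumpinhe → hibimumpinhi
  rule 6 (unconditioned shift): hibimumpinhi → hibimumfinhi
  rule 7 (intervocalic lenition): hibimumfinhi → hivimumfinhi
  ⇒ Gazilish hivimumfinhi

hivimumfinhi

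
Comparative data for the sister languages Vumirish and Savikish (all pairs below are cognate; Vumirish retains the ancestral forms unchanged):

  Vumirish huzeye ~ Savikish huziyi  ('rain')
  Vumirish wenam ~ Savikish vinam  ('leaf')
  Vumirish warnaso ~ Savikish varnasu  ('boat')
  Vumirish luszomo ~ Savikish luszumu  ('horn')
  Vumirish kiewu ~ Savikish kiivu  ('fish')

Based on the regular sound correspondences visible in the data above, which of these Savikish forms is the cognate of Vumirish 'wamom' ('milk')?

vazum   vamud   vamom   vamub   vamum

warnaso ~ varnasu — Vumirish w corresponds to Savikish v word-initially before a back vowel.
luszomo ~ luszumu — Vumirish o corresponds to Savikish u after a consonant, before a nasal.
Applying these to Vumirish 'wamom':
  wamom → vamom   (w→v word-initially before a back vowel)
  vamom → vamum   (o→u after a consonant, before a nasal)
So the Savikish cognate is 'vamum'.

vamum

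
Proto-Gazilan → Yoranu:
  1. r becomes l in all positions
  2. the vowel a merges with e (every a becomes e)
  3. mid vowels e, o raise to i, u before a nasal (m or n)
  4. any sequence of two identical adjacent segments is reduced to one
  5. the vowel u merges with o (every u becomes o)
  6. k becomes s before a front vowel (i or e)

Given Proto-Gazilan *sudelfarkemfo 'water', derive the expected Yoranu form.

sodelfelsimfo

Yoranu: *sudelfarkemfo
  sudelfarkemfo → sudelfalkemfo   [unconditioned shift]
  sudelfalkemfo → sudelfelkemfo   [vowel merger]
  sudelfelkemfo → sudelfelkimfo   [pre-nasal raising]
  sudelfelkimfo (rule 4 does not apply)
  sudelfelkimfo → sodelfelkimfo   [vowel merger]
  sodelfelkimfo → sodelfelsimfo   [palatalisation]
  giving Yoranu sodelfelsimfo.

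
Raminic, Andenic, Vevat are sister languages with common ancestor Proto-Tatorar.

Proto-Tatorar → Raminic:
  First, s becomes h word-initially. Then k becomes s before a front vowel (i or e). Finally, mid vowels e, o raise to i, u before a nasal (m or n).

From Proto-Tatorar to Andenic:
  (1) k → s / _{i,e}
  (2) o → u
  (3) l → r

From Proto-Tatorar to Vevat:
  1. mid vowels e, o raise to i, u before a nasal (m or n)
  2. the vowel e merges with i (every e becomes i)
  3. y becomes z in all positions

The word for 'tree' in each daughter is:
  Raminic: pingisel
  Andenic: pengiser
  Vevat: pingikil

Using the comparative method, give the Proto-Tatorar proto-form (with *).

Position 6: Raminic has s, Andenic has s, Vevat has k. Vevat preserves k here (none of its changes turn any other segment into k), so the proto-segment is *k.
Position 8: Raminic has l, Andenic has r, Vevat has l. Raminic preserves l here (none of its changes turn any other segment into l), so the proto-segment is *l.
This points to *pengikel. Verify forward in each daughter:
Raminic: *pengikel > pengisel > pingisel  (by palatalisation, pre-nasal raising)
Andenic: start from *pengikel.
  rule 1 (palatalisation): pengikel → pengisel
  rule 2: no change — pengisel
  rule 3 (unconditioned shift): pengisel → pengiser
  ⇒ Andenic pengiser
Vevat: *pengikel > pingikel > pingikil  (by pre-nasal raising, vowel merger)
*pengikel is the unique common source.

*pengikel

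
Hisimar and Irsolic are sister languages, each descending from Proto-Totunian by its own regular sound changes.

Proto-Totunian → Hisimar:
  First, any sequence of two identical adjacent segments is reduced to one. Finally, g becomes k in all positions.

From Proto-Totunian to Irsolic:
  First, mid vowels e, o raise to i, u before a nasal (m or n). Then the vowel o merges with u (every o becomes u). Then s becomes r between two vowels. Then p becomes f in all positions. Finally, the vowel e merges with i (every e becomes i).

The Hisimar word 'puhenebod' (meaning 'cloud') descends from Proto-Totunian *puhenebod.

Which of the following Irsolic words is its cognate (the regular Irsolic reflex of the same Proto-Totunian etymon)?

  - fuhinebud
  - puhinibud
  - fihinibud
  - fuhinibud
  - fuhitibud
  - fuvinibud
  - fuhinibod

fuhinibud

Irsolic: start from *puhenebod.
  rule 1 (pre-nasal raising): puhenebod → puhinebod
  rule 2 (vowel merger): puhinebod → puhinebud
  rule 3: no change — puhinebud
  rule 4 (unconditioned shift): puhinebud → fuhinebud
  rule 5 (vowel merger): fuhinebud → fuhinibud
  ⇒ Irsolic fuhinibud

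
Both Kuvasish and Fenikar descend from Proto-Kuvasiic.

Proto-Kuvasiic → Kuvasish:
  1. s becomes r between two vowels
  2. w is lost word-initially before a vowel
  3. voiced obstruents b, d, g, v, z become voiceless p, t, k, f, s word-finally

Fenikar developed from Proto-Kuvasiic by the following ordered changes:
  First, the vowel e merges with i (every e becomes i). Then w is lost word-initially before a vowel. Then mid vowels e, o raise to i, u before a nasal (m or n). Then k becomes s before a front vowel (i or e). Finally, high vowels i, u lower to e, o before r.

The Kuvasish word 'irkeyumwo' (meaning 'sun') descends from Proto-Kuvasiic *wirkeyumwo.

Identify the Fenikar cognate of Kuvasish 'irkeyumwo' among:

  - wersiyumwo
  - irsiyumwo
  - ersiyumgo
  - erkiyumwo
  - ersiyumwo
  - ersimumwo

ersiyumwo

Fenikar: *wirkeyumwo > wirkiyumwo > irkiyumwo > irsiyumwo > ersiyumwo  (by vowel merger, glide loss, palatalisation, pre-rhotic lowering)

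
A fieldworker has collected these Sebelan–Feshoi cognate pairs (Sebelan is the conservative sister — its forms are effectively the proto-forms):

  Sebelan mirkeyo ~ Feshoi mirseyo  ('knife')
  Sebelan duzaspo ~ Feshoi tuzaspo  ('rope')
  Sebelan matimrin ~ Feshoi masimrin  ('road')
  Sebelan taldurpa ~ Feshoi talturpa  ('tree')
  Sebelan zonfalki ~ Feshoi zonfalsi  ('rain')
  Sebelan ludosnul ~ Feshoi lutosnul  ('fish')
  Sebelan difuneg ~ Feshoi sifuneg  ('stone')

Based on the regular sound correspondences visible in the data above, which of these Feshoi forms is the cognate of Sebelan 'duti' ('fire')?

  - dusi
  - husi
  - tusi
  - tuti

duzaspo ~ tuzaspo — Sebelan d corresponds to Feshoi t word-initially before a back vowel.
matimrin ~ masimrin — Sebelan t corresponds to Feshoi s between vowels (before a front vowel).
Applying these to Sebelan 'duti':
  duti → tuti   (d→t word-initially before a back vowel)
  tuti → tusi   (t→s between vowels (before a front vowel))
So the Feshoi cognate is 'tusi'.

tusi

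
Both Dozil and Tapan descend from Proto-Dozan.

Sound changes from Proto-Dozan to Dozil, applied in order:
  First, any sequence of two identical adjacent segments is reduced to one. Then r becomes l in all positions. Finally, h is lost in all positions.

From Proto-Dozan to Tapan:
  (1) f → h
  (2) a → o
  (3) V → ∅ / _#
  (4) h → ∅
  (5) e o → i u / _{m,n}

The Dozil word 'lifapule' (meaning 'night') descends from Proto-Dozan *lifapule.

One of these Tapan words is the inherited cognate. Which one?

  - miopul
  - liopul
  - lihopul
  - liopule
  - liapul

Tapan: *lifapule > lihapule > lihopule > lihopul > liopul  (by unconditioned shift, vowel merger, apocope, h-loss)

liopul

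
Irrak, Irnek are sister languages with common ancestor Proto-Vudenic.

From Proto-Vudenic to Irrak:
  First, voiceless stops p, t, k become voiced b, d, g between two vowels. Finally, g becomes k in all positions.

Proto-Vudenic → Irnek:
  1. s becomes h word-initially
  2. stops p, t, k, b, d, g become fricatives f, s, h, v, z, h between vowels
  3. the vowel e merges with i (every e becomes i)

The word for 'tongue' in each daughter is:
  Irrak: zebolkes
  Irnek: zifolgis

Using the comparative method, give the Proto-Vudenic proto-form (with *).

*zepolges

Position 6: Irrak has k, Irnek has g. Irnek preserves g here (none of its changes turn any other segment into g), so the proto-segment is *g.
Position 7: Irrak has e, Irnek has i. Irrak preserves e here (none of its changes turn any other segment into e), so the proto-segment is *e.
This points to *zepolges. Verify forward in each daughter:
Irrak: *zepolges
  zepolges → zebolges   [intervocalic voicing]
  zebolges → zebolkes   [unconditioned shift]
  giving Irrak zebolkes.
Irnek: *zepolges > zefolges > zifolgis  (by intervocalic lenition, vowel merger)
Only *zepolges yields all of Irrak zebolkes, Irnek zifolgis.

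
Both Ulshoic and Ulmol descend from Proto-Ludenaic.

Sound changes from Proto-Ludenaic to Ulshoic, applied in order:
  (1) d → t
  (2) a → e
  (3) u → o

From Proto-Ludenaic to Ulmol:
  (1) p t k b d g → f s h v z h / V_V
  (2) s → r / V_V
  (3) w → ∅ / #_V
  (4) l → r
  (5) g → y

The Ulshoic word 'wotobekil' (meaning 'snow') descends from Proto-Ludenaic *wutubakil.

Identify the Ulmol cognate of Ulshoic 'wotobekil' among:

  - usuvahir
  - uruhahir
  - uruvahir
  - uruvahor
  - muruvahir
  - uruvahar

uruvahir

Ulmol: start from *wutubakil.
  rule 1 (intervocalic lenition): wutubakil → wusuvahil
  rule 2 (rhotacism): wusuvahil → wuruvahil
  rule 3 (glide loss): wuruvahil → uruvahil
  rule 4 (unconditioned shift): uruvahil → uruvahir
  rule 5: no change — uruvahir
  ⇒ Ulmol uruvahir
Only 'uruvahir' matches the regular Ulmol development of *wutubakil.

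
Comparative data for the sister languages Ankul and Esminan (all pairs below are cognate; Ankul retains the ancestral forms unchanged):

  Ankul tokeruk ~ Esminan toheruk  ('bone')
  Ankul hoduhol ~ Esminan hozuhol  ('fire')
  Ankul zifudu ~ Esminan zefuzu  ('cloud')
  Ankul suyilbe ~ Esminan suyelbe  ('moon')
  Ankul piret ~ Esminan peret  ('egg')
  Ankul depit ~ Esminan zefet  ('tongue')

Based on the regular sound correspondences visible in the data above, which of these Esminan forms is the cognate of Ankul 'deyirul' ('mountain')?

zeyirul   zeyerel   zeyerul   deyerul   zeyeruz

zeyerul

depit ~ zefet — Ankul d corresponds to Esminan z word-initially before a front vowel.
piret ~ peret — Ankul i corresponds to Esminan e after a consonant, before r.
Applying these to Ankul 'deyirul':
  deyirul → zeyirul   (d→z word-initially before a front vowel)
  zeyirul → zeyerul   (i→e after a consonant, before r)
So the Esminan cognate is 'zeyerul'.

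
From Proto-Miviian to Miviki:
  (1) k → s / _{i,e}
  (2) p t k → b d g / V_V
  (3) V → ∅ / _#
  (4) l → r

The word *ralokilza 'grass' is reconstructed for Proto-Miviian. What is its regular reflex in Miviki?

Miviki: *ralokilza
  ralokilza → ralosilza   [palatalisation]
  ralosilza (rule 2 does not apply)
  ralosilza → ralosilz   [apocope]
  ralosilz → rarosirz   [unconditioned shift]
  giving Miviki rarosirz.

rarosirz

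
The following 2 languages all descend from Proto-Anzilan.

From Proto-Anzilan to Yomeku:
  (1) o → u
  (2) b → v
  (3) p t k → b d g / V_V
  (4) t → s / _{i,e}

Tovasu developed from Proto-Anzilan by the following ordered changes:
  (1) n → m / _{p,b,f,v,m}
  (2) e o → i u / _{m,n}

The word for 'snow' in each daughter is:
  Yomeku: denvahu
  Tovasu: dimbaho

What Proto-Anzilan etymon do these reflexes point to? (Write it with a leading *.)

Position 3: Yomeku has n, Tovasu has m. Yomeku preserves n here (none of its changes turn any other segment into n), so the proto-segment is *n.
Position 4: Yomeku has v, Tovasu has b. Tovasu preserves b here (none of its changes turn any other segment into b), so the proto-segment is *b.
Verify the candidate proto-form against each daughter:
Yomeku: *denbaho > denbahu > denvahu  (by vowel merger, unconditioned shift)
Tovasu: *denbaho
  denbaho → dembaho   [nasal place assimilation]
  dembaho → dimbaho   [pre-nasal raising]
  giving Tovasu dimbaho.
No other proto-form is consistent with every reflex, so the reconstruction is *denbaho.

*denbaho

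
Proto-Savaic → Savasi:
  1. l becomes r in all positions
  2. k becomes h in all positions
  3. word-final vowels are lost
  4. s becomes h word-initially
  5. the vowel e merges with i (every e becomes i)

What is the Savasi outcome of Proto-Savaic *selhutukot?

hirhutuhot

Savasi: start from *selhutukot.
  rule 1 (unconditioned shift): selhutukot → serhutukot
  rule 2 (unconditioned shift): serhutukot → serhutuhot
  rule 3: no change — serhutuhot
  rule 4 (debuccalisation): serhutuhot → herhutuhot
  rule 5 (vowel merger): herhutuhot → hirhutuhot
  ⇒ Savasi hirhutuhot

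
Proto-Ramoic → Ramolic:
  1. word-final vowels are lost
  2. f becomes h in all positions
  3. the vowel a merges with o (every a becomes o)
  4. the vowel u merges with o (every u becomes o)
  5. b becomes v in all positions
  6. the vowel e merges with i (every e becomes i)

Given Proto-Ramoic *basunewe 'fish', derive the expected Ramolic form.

vosoniw

Ramolic: *basunewe
  basunewe → basunew   [apocope]
  basunew (rule 2 does not apply)
  basunew → bosunew   [vowel merger]
  bosunew → bosonew   [vowel merger]
  bosonew → vosonew   [unconditioned shift]
  vosonew → vosoniw   [vowel merger]
  giving Ramolic vosoniw.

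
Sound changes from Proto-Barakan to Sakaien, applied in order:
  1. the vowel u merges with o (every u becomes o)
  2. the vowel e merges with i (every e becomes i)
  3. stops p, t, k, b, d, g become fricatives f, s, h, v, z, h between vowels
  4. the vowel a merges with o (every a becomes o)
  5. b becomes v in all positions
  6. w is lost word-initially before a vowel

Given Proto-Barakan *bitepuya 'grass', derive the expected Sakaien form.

visifoyo

Sakaien: start from *bitepuya.
  rule 1 (vowel merger): bitepuya → bitepoya
  rule 2 (vowel merger): bitepoya → bitipoya
  rule 3 (intervocalic lenition): bitipoya → bisifoya
  rule 4 (vowel merger): bisifoya → bisifoyo
  rule 5 (unconditioned shift): bisifoyo → visifoyo
  rule 6: no change — visifoyo
  ⇒ Sakaien visifoyo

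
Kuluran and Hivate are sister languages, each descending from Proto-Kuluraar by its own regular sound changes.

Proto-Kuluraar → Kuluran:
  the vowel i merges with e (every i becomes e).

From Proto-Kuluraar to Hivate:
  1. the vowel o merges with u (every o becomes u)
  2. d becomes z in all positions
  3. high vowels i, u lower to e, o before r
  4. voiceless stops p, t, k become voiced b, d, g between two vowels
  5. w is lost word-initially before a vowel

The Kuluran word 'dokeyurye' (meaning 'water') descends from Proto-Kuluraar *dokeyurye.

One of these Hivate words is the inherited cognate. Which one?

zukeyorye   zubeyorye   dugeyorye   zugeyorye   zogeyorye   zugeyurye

zugeyorye

Hivate: *dokeyurye
  dokeyurye → dukeyurye   [vowel merger]
  dukeyurye → zukeyurye   [unconditioned shift]
  zukeyurye → zukeyorye   [pre-rhotic lowering]
  zukeyorye → zugeyorye   [intervocalic voicing]
  zugeyorye (rule 5 does not apply)
  giving Hivate zugeyorye.
Among the options, 'zugeyorye' alone shows every Hivate change applied in order.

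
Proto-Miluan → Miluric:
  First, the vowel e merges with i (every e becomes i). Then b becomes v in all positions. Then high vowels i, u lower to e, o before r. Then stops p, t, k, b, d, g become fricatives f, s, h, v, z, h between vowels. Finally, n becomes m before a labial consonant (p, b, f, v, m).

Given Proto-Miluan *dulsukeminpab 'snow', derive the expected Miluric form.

dulsuhimimpav

Miluric: *dulsukeminpab > dulsukiminpab > dulsukiminpav > dulsuhiminpav > dulsuhimimpav  (by vowel merger, unconditioned shift, intervocalic lenition, nasal place assimilation)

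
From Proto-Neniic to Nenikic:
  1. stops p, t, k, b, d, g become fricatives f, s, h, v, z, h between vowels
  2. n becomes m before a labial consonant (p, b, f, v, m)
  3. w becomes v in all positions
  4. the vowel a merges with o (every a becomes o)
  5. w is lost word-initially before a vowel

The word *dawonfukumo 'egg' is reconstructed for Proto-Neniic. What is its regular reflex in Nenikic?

dovomfuhumo

Nenikic: *dawonfukumo > dawonfuhumo > dawomfuhumo > davomfuhumo > dovomfuhumo  (by intervocalic lenition, nasal place assimilation, unconditioned shift, vowel merger)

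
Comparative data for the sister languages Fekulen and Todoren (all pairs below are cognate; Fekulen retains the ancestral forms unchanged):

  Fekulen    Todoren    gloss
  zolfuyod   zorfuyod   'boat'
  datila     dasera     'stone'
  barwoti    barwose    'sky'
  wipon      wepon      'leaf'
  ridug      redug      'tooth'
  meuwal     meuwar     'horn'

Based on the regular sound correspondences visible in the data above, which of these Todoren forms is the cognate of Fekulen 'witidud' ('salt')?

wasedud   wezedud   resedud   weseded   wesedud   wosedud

wesedud

datila ~ dasera, ridug ~ redug — Fekulen i corresponds to Todoren e after a consonant, before a consonant other than r, m, n, p, b, f, v.
datila ~ dasera, barwoti ~ barwose — Fekulen t corresponds to Todoren s between vowels (before a front vowel).
Applying these to Fekulen 'witidud':
  witidud → wetidud   (i→e after a consonant, before a consonant other than r, m, n, p, b, f, v)
  wetidud → wesidud   (t→s between vowels (before a front vowel))
  wesidud → wesedud   (i→e after a consonant, before a consonant other than r, m, n, p, b, f, v)
So the Todoren cognate is 'wesedud'.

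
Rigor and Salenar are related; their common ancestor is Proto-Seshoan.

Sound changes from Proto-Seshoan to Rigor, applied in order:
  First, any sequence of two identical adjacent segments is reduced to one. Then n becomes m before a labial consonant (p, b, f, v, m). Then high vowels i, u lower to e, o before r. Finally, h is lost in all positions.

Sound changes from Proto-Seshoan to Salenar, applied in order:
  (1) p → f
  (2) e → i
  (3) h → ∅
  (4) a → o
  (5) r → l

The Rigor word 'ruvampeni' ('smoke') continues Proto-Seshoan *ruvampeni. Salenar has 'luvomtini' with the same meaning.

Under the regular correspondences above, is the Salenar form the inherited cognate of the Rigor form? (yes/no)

Derive the expected Salenar reflex of *ruvampeni:
Salenar: start from *ruvampeni.
  rule 1 (unconditioned shift): ruvampeni → ruvamfeni
  rule 2 (vowel merger): ruvamfeni → ruvamfini
  rule 3: no change — ruvamfini
  rule 4 (vowel merger): ruvamfini → ruvomfini
  rule 5 (unconditioned shift): ruvomfini → luvomfini
  ⇒ Salenar luvomfini
The regular Salenar reflex would be 'luvomfini', but the attested form is 'luvomtini'. The correspondence is irregular, so they are not cognates (the Salenar form has a different source).

no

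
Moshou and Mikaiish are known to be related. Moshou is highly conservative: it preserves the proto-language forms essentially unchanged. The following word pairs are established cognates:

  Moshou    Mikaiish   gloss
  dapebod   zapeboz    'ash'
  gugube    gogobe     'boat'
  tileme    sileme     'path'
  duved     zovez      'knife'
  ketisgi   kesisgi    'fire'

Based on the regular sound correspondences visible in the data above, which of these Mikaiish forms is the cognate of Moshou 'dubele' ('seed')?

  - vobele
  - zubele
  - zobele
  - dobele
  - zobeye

zobele

duved ~ zovez — Moshou d corresponds to Mikaiish z word-initially before a back vowel.
gugube ~ gogobe — Moshou u corresponds to Mikaiish o after a consonant, before a labial obstruent.
Applying these to Moshou 'dubele':
  dubele → zubele   (d→z word-initially before a back vowel)
  zubele → zobele   (u→o after a consonant, before a labial obstruent)
So the Mikaiish cognate is 'zobele'.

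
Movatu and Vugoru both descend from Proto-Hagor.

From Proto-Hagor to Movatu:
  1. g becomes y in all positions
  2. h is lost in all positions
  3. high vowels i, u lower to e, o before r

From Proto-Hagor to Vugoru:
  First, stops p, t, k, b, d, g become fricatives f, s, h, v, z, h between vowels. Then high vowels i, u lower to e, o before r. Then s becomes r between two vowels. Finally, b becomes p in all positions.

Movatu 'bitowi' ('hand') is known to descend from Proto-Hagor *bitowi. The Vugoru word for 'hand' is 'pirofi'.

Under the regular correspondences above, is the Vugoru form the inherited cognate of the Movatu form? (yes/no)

Derive the expected Vugoru reflex of *bitowi:
Vugoru: *bitowi > bisowi > birowi > pirowi  (by intervocalic lenition, rhotacism, unconditioned shift)
The regular Vugoru reflex would be 'pirowi', but the attested form is 'pirofi'. The correspondence is irregular, so they are not cognates (the Vugoru form has a different source).

no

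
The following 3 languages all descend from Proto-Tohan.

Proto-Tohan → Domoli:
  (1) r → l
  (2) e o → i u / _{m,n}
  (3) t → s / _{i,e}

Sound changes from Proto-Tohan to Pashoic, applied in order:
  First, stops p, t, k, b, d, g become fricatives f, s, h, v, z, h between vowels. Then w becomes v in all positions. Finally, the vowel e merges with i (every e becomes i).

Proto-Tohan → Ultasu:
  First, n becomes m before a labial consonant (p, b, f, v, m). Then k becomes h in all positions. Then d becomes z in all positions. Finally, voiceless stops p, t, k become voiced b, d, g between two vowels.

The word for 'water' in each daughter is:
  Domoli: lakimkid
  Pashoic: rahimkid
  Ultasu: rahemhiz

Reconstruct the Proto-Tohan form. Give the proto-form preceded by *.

Position 4: Domoli has i, Pashoic has i, Ultasu has e. Ultasu preserves e here (none of its changes turn any other segment into e), so the proto-segment is *e.
Position 6: Domoli has k, Pashoic has k, Ultasu has h. Domoli preserves k here (none of its changes turn any other segment into k), so the proto-segment is *k.
Continuing position by position gives *rakemkid; check it forward:
Domoli: start from *rakemkid.
  rule 1 (unconditioned shift): rakemkid → lakemkid
  rule 2 (pre-nasal raising): lakemkid → lakimkid
  rule 3: no change — lakimkid
  ⇒ Domoli lakimkid
Pashoic: start from *rakemkid.
  rule 1 (intervocalic lenition): rakemkid → rahemkid
  rule 2: no change — rahemkid
  rule 3 (vowel merger): rahemkid → rahimkid
  ⇒ Pashoic rahimkid
Ultasu: *rakemkid > rahemhid > rahemhiz  (by unconditioned shift, unconditioned shift)
*rakemkid is the unique common source.

*rakemkid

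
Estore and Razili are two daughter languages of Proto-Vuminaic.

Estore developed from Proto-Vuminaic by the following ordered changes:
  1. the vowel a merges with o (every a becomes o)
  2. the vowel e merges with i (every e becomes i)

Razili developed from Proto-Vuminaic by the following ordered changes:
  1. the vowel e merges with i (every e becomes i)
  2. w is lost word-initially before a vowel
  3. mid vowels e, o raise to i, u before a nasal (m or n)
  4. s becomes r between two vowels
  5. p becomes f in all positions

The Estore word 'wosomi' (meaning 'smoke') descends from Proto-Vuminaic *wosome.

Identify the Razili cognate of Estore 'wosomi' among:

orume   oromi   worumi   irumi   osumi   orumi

orumi

Razili: *wosome > wosomi > osomi > osumi > orumi  (by vowel merger, glide loss, pre-nasal raising, rhotacism)
The other candidates each miss or misapply at least one Razili change.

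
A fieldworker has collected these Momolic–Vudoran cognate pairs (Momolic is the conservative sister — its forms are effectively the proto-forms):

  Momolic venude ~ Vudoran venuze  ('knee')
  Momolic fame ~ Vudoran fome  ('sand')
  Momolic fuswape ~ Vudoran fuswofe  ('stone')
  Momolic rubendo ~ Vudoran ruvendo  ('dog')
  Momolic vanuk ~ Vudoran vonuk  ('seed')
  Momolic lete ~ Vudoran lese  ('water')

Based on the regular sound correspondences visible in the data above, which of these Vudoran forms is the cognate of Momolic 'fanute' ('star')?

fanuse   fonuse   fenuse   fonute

fonuse

vanuk ~ vonuk — Momolic a corresponds to Vudoran o after a consonant, before a nasal.
lete ~ lese — Momolic t corresponds to Vudoran s between vowels (before a front vowel).
Applying these to Momolic 'fanute':
  fanute → fonute   (a→o after a consonant, before a nasal)
  fonute → fonuse   (t→s between vowels (before a front vowel))
So the Vudoran cognate is 'fonuse'.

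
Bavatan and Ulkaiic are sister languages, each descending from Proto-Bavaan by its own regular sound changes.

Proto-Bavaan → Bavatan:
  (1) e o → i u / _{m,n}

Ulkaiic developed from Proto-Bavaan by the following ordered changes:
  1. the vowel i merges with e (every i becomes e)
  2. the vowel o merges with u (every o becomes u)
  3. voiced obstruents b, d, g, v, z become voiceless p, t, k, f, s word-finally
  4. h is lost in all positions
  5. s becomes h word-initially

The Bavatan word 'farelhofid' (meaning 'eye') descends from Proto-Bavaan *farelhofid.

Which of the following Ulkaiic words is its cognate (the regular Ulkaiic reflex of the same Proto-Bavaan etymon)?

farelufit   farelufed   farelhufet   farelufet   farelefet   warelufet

Ulkaiic: *farelhofid > farelhofed > farelhufed > farelhufet > farelufet  (by vowel merger, vowel merger, final devoicing, h-loss)
Only 'farelufet' matches the regular Ulkaiic development of *farelhofid.

farelufet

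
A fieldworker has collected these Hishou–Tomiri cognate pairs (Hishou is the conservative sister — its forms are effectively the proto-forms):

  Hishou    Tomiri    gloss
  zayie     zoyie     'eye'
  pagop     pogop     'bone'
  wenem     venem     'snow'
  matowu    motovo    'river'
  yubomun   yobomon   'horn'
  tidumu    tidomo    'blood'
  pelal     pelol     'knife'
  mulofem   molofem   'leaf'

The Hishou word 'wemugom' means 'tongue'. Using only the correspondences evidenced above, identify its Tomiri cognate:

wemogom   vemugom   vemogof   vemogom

wenem ~ venem — Hishou w corresponds to Tomiri v word-initially before a front vowel.
mulofem ~ molofem — Hishou u corresponds to Tomiri o after a consonant, before a consonant other than r, m, n, p, b, f, v.
Applying these to Hishou 'wemugom':
  wemugom → vemugom   (w→v word-initially before a front vowel)
  vemugom → vemogom   (u→o after a consonant, before a consonant other than r, m, n, p, b, f, v)
So the Tomiri cognate is 'vemogom'.

vemogom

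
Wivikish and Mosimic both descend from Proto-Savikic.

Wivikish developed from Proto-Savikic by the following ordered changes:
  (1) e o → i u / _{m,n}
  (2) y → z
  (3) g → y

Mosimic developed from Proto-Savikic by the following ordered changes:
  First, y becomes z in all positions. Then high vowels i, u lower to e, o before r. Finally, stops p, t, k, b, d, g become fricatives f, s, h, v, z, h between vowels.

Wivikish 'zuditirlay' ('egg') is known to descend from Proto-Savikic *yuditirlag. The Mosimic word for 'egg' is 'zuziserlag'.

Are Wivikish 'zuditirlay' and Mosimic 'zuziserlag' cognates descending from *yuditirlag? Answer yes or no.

yes

Derive the expected Mosimic reflex of *yuditirlag:
Mosimic: start from *yuditirlag.
  rule 1 (unconditioned shift): yuditirlag → zuditirlag
  rule 2 (pre-rhotic lowering): zuditirlag → zuditerlag
  rule 3 (intervocalic lenition): zuditerlag → zuziserlag
  ⇒ Mosimic zuziserlag
Mosimic 'zuziserlag' matches the regular reflex exactly, so the pair is cognate.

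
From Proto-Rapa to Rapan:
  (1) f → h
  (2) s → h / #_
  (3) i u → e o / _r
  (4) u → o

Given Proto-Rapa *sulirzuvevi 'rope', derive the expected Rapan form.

holerzovevi

Rapan: *sulirzuvevi
  sulirzuvevi (rule 1 does not apply)
  sulirzuvevi → hulirzuvevi   [debuccalisation]
  hulirzuvevi → hulerzuvevi   [pre-rhotic lowering]
  hulerzuvevi → holerzovevi   [vowel merger]
  giving Rapan holerzovevi.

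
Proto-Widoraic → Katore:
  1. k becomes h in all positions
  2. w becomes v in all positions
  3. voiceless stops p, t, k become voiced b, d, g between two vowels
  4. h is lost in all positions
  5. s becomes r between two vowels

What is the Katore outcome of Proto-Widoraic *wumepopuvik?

Katore: *wumepopuvik
  wumepopuvik → wumepopuvih   [unconditioned shift]
  wumepopuvih → vumepopuvih   [unconditioned shift]
  vumepopuvih → vumebobuvih   [intervocalic voicing]
  vumebobuvih → vumebobuvi   [h-loss]
  vumebobuvi (rule 5 does not apply)
  giving Katore vumebobuvi.

vumebobuvi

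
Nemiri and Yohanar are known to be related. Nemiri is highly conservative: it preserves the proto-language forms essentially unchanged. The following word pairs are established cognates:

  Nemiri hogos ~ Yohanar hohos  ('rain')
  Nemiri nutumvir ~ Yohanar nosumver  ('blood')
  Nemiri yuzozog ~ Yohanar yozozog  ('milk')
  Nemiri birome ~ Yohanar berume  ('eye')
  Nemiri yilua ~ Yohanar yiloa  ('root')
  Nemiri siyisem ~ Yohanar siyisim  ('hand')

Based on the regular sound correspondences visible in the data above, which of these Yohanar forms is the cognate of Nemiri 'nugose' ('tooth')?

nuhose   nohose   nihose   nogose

nutumvir ~ nosumver, yuzozog ~ yozozog — Nemiri u corresponds to Yohanar o after a consonant, before a consonant other than r, m, n, p, b, f, v.
hogos ~ hohos — Nemiri g corresponds to Yohanar h between vowels (before a back vowel).
Applying these to Nemiri 'nugose':
  nugose → nogose   (u→o after a consonant, before a consonant other than r, m, n, p, b, f, v)
  nogose → nohose   (g→h between vowels (before a back vowel))
So the Yohanar cognate is 'nohose'.

nohose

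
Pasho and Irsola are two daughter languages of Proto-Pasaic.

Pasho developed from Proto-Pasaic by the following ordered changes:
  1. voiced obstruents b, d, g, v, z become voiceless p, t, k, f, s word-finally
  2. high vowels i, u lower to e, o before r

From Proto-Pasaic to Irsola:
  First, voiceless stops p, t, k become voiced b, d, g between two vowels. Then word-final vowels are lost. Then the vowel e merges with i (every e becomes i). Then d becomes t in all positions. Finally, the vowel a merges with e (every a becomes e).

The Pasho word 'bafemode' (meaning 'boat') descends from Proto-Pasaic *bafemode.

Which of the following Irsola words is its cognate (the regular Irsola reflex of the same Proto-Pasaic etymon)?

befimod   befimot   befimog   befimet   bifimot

befimot

Irsola: *bafemode
  bafemode (rule 1 does not apply)
  bafemode → bafemod   [apocope]
  bafemod → bafimod   [vowel merger]
  bafimod → bafimot   [unconditioned shift]
  bafimot → befimot   [vowel merger]
  giving Irsola befimot.
Among the options, 'befimot' alone shows every Irsola change applied in order.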